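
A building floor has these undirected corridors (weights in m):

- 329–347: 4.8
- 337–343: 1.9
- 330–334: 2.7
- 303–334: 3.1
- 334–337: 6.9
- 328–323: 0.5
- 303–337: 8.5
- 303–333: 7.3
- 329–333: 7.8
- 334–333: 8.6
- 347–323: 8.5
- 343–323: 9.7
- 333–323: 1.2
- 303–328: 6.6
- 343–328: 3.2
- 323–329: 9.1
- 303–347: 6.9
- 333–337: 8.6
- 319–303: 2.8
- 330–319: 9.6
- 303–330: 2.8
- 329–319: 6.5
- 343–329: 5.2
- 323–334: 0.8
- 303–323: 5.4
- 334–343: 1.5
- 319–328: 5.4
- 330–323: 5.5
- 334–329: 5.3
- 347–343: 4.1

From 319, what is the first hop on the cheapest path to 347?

Compare a few routes:
319 → 329 → 347: 6.5+4.8 = 11.3
319 → 303 → 347: 2.8+6.9 = 9.7
Cheapest is 319 → 303 → 347 at 9.7 m.
So from 319 the first move is to 303.

303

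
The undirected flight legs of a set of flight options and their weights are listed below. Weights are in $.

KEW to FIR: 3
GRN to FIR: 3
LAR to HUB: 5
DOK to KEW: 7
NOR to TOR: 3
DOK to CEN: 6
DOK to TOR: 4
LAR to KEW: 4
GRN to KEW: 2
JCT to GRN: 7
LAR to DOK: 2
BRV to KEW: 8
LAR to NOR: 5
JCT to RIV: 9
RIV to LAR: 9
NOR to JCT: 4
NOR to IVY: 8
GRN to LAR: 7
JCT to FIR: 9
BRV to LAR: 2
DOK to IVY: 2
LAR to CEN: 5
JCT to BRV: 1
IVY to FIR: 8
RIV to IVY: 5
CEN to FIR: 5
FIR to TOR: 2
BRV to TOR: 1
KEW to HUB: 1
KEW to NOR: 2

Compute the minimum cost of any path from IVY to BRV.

$6

Enumerating some paths:
IVY → DOK → LAR → BRV: 2+2+2 = 6
IVY → DOK → TOR → BRV: 2+4+1 = 7
IVY → FIR → TOR → BRV: 8+2+1 = 11
The minimum is $6 via IVY → DOK → LAR → BRV.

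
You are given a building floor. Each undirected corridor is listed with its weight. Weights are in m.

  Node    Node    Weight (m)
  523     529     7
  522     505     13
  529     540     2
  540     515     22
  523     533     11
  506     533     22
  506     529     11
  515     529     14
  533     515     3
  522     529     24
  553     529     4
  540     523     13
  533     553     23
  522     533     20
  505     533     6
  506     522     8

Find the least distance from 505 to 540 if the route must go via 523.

Best 505 to 523: 505–533–523 costing 17
Shortest 523→540: 523–529–540 = 9
Total via 523: 17 + 9 = 26 m.

26 m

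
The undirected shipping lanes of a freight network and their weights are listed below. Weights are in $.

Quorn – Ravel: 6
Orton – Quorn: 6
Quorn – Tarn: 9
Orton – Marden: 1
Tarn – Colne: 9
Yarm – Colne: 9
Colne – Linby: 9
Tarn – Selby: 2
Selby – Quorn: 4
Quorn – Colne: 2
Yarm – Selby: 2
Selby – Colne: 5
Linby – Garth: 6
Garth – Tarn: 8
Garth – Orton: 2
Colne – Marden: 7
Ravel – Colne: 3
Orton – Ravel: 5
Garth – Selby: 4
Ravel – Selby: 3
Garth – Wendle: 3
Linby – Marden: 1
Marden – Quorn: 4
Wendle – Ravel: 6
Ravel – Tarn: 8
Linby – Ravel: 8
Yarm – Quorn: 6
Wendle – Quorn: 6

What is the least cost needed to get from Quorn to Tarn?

Shortest distances from Quorn:
Quorn: 0
Colne: 2  (via Quorn)
Selby: 4  (via Quorn)
Marden: 4  (via Quorn)
Ravel: 5  (via Colne)
Linby: 5  (via Marden)
Orton: 5  (via Marden)
Yarm: 6  (via Quorn)
Wendle: 6  (via Quorn)
Tarn: 6  (via Selby)
Shortest route: Quorn → Selby → Tarn = $6.

$6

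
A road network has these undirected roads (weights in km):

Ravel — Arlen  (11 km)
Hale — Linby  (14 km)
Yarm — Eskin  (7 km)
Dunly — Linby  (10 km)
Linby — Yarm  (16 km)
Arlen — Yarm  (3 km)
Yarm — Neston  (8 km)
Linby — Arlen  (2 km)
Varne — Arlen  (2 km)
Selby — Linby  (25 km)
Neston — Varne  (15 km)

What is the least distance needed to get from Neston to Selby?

38 km

Enumerating some paths:
Neston–Yarm–Arlen–Linby–Selby: 8+3+2+25 = 38
Neston–Varne–Arlen–Yarm–Linby–Selby: 15+2+3+16+25 = 61
Neston–Yarm–Linby–Selby: 8+16+25 = 49
Neston–Varne–Arlen–Linby–Selby: 15+2+2+25 = 44
Cheapest is Neston–Yarm–Arlen–Linby–Selby at 38 km.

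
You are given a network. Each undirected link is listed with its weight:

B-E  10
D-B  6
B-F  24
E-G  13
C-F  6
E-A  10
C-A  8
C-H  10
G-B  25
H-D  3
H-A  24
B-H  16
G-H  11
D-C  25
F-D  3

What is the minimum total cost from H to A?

Running Dijkstra from H:
H: 0
D: 3  (via H)
F: 6  (via D)
B: 9  (via D)
C: 10  (via H)
G: 11  (via H)
A: 18  (via C)
Shortest route: H–C–A = 18.

18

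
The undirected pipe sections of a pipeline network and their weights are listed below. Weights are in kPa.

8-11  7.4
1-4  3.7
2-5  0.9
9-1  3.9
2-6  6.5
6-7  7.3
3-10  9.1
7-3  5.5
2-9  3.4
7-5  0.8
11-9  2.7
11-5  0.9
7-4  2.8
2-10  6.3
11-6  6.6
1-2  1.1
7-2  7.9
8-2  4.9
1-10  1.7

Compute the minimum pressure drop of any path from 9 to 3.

Candidate routes:
9 → 2 → 5 → 7 → 3: 3.4+0.9+0.8+5.5 = 10.6
9 → 11 → 5 → 7 → 3: 2.7+0.9+0.8+5.5 = 9.9
The minimum is 9.9 kPa via 9 → 11 → 5 → 7 → 3.

9.9 kPa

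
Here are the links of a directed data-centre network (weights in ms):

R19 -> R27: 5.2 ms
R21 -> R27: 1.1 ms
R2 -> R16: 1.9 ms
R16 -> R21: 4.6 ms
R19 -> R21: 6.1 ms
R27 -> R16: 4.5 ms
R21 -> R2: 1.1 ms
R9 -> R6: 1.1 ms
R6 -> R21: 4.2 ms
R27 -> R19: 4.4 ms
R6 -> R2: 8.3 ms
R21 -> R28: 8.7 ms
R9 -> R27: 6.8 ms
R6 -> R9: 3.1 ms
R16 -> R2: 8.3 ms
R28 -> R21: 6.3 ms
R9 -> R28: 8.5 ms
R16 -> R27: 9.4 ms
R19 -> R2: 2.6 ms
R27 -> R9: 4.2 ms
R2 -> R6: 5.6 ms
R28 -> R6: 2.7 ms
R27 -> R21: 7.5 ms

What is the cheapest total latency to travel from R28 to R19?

11.8 ms

Running Dijkstra from R28:
R28: 0
R6: 2.7  (via R28)
R9: 5.8  (via R6)
R21: 6.3  (via R28)
R2: 7.4  (via R21)
R27: 7.4  (via R21)
R16: 9.3  (via R2)
R19: 11.8  (via R27)
Shortest route: R28–R21–R27–R19 = 11.8 ms.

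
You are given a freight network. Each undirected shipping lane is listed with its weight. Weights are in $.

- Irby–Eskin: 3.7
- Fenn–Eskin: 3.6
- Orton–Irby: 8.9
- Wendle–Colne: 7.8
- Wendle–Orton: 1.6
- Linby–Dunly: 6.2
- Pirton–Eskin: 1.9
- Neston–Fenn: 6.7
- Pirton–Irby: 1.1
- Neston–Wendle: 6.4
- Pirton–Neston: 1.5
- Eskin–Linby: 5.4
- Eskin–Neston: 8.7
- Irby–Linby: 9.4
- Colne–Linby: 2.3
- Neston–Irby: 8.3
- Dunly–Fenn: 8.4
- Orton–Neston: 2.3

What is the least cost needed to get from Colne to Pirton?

$9.6

Shortest distances from Colne:
Colne: 0
Linby: 2.3  (via Colne)
Eskin: 7.7  (via Linby)
Wendle: 7.8  (via Colne)
Dunly: 8.5  (via Linby)
Orton: 9.4  (via Wendle)
Pirton: 9.6  (via Eskin)
Shortest route: Colne–Linby–Eskin–Pirton = $9.6.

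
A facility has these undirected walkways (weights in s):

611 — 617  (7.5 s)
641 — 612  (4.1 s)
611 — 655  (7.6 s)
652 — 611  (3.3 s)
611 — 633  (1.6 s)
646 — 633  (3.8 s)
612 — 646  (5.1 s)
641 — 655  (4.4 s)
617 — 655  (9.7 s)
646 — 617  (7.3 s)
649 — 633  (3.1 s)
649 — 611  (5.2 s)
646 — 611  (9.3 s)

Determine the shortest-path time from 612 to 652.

13.8 s

Running Dijkstra from 612:
612: 0
641: 4.1  (via 612)
646: 5.1  (via 612)
655: 8.5  (via 641)
633: 8.9  (via 646)
611: 10.5  (via 633)
649: 12  (via 633)
617: 12.4  (via 646)
652: 13.8  (via 611)
Shortest route: 612 → 646 → 633 → 611 → 652 = 13.8 s.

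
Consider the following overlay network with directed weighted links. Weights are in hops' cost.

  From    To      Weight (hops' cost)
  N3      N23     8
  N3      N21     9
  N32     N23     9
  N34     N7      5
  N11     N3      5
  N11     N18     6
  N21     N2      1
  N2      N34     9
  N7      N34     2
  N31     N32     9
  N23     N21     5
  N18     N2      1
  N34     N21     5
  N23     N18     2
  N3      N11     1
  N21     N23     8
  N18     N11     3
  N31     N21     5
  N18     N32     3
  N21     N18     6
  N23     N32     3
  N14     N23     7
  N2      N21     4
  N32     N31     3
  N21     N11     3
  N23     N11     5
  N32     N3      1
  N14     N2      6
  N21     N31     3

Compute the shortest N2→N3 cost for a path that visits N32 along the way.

14 hops' cost

Best N2 to N32: N2 → N21 → N18 → N32 costing 13
Best N32 to N3: N32 → N3 costing 1
Total via N32: 13 + 1 = 14 hops' cost.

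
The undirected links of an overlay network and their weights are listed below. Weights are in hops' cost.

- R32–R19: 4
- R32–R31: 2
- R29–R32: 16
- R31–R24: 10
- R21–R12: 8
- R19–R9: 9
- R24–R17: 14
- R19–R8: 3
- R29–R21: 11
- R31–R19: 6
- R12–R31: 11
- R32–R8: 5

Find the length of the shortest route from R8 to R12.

Compare a few routes:
R8–R19–R32–R31–R12: 3+4+2+11 = 20
R8–R32–R31–R12: 5+2+11 = 18
The minimum is 18 hops' cost via R8–R32–R31–R12.

18 hops' cost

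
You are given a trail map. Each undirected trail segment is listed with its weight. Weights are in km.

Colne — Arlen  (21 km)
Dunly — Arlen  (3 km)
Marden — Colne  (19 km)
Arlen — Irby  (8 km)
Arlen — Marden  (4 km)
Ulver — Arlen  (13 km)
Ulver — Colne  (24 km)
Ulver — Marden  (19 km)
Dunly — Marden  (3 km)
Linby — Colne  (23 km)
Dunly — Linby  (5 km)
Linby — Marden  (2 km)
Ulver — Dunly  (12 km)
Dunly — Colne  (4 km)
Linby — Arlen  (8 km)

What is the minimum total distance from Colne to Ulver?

16 km

Shortest distances from Colne:
Colne: 0
Dunly: 4  (via Colne)
Arlen: 7  (via Dunly)
Marden: 7  (via Dunly)
Linby: 9  (via Dunly)
Irby: 15  (via Arlen)
Ulver: 16  (via Dunly)
Shortest route: Colne–Dunly–Ulver = 16 km.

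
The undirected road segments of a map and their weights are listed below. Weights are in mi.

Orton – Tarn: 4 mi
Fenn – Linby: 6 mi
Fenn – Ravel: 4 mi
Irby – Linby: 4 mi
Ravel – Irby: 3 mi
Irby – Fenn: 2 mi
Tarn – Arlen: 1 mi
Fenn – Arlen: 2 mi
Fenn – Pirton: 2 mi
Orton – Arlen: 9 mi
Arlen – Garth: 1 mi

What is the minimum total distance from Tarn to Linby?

9 mi

Shortest distances from Tarn:
Tarn: 0
Arlen: 1  (via Tarn)
Garth: 2  (via Arlen)
Fenn: 3  (via Arlen)
Orton: 4  (via Tarn)
Irby: 5  (via Fenn)
Pirton: 5  (via Fenn)
Ravel: 7  (via Fenn)
Linby: 9  (via Fenn)
Shortest route: Tarn–Arlen–Fenn–Linby = 9 mi.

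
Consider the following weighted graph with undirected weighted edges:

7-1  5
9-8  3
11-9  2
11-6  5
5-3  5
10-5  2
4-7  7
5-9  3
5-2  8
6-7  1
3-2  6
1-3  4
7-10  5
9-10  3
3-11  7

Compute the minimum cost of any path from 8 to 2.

14

Candidate routes:
8 → 9 → 5 → 2: 3+3+8 = 14
8 → 9 → 5 → 3 → 2: 3+3+5+6 = 17
8 → 9 → 10 → 5 → 2: 3+3+2+8 = 16
Cheapest is 8 → 9 → 5 → 2 at 14.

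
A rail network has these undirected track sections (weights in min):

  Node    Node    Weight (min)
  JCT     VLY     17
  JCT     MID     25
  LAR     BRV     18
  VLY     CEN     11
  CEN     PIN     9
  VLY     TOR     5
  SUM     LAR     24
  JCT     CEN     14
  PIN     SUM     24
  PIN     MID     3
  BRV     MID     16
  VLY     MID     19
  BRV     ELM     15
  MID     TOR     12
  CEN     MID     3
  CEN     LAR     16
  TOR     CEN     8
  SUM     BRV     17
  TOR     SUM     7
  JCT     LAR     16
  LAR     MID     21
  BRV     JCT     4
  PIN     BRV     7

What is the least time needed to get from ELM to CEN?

Shortest distances from ELM:
ELM: 0
BRV: 15  (via ELM)
JCT: 19  (via BRV)
PIN: 22  (via BRV)
MID: 25  (via PIN)
CEN: 28  (via MID)
Shortest route: ELM–BRV–PIN–MID–CEN = 28 min.

28 min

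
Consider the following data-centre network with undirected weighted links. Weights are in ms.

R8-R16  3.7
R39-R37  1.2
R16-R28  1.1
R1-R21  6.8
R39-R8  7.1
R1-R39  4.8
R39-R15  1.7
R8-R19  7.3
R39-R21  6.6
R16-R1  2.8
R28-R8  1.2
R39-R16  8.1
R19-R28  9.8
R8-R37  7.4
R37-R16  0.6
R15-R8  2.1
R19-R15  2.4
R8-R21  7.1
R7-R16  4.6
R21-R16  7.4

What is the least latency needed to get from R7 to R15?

Candidate routes:
R7 → R16 → R28 → R8 → R15: 4.6+1.1+1.2+2.1 = 9
R7 → R16 → R37 → R39 → R15: 4.6+0.6+1.2+1.7 = 8.1
R7 → R16 → R8 → R15: 4.6+3.7+2.1 = 10.4
Cheapest is R7 → R16 → R37 → R39 → R15 at 8.1 ms.

8.1 ms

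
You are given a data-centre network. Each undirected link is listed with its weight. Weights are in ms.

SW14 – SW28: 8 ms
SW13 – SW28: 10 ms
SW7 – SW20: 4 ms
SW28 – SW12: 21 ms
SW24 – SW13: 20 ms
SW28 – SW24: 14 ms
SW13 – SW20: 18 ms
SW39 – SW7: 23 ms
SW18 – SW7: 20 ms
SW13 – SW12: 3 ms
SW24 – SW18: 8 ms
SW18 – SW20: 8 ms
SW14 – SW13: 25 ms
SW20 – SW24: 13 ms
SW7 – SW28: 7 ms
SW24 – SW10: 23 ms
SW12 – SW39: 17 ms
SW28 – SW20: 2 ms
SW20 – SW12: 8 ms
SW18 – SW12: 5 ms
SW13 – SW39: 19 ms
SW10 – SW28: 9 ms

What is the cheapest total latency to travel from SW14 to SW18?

18 ms

Settle nodes by increasing distance from SW14:
SW14: 0
SW28: 8  (via SW14)
SW20: 10  (via SW28)
SW7: 14  (via SW20)
SW10: 17  (via SW28)
SW18: 18  (via SW20)
Shortest route: SW14 → SW28 → SW20 → SW18 = 18 ms.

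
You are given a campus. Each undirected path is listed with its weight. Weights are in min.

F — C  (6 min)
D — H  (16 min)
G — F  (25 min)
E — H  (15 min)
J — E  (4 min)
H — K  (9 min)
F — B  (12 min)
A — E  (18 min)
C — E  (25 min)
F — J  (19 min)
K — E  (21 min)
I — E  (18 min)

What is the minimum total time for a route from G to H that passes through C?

Best G to C: G → F → C costing 31
Best C to H: C → E → H costing 40
Total via C: 31 + 40 = 71 min.

71 min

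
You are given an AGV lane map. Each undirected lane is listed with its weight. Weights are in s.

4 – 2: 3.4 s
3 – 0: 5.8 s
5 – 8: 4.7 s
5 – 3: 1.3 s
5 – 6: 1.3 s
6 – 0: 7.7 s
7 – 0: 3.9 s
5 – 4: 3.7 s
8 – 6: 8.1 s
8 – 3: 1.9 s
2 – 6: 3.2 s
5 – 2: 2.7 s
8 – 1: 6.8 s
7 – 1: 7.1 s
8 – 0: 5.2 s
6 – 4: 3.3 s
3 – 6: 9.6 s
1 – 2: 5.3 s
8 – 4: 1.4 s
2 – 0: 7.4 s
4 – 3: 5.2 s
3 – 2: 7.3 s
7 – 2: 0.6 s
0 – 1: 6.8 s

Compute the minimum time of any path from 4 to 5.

Enumerating some paths:
4 → 8 → 3 → 5: 1.4+1.9+1.3 = 4.6
4 → 6 → 5: 3.3+1.3 = 4.6
4 → 2 → 5: 3.4+2.7 = 6.1
4 → 5: 3.7 = 3.7
Cheapest is 4 → 5 at 3.7 s.

3.7 s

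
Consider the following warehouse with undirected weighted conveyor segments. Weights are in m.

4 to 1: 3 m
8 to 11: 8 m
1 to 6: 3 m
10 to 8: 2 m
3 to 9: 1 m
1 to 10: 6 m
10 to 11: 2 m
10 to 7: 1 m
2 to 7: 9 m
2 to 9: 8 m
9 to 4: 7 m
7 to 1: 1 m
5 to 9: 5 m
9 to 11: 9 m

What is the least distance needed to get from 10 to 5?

Candidate routes:
10–1–4–9–5: 6+3+7+5 = 21
10–11–9–5: 2+9+5 = 16
10–7–1–4–9–5: 1+1+3+7+5 = 17
Cheapest is 10–11–9–5 at 16 m.

16 m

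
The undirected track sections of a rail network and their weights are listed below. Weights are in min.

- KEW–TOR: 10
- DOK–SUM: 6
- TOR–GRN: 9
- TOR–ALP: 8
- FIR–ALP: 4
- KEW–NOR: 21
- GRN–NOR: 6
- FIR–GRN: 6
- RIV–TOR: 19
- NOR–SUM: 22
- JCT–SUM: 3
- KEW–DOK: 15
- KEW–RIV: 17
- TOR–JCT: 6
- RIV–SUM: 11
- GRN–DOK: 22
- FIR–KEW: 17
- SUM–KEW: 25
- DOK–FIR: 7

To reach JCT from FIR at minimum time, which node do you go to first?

Compare a few routes:
FIR → GRN → TOR → JCT: 6+9+6 = 21
FIR → DOK → SUM → JCT: 7+6+3 = 16
FIR → ALP → TOR → JCT: 4+8+6 = 18
FIR → KEW → TOR → JCT: 17+10+6 = 33
The minimum is 16 min via FIR → DOK → SUM → JCT.
So from FIR the first move is to DOK.

DOK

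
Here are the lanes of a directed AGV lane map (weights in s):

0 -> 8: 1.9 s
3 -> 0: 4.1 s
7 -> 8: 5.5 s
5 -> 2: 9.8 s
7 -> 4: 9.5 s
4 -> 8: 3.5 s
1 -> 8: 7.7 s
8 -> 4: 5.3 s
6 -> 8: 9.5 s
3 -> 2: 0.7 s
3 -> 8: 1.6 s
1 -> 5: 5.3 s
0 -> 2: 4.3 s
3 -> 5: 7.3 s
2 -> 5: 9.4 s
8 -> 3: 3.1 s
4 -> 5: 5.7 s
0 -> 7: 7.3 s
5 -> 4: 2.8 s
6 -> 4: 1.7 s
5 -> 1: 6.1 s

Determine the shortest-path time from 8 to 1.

16.5 s

Candidate routes:
8 - 3 - 2 - 5 - 1: 3.1+0.7+9.4+6.1 = 19.3
8 - 3 - 5 - 1: 3.1+7.3+6.1 = 16.5
8 - 4 - 5 - 1: 5.3+5.7+6.1 = 17.1
Cheapest is 8 - 3 - 5 - 1 at 16.5 s.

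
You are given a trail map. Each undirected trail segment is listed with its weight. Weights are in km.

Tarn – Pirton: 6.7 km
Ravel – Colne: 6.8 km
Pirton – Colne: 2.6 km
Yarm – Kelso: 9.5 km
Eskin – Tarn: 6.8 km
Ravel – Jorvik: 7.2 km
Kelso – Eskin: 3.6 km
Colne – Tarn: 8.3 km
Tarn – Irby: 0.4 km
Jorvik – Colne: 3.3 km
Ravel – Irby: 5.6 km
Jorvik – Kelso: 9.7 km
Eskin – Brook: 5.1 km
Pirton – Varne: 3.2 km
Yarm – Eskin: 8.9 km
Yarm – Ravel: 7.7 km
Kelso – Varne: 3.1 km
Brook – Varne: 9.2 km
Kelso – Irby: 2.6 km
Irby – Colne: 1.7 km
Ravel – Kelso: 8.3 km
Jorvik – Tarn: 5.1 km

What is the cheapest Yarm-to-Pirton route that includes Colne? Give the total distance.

Shortest Yarm→Colne: Yarm–Kelso–Irby–Colne = 13.8
Shortest Colne→Pirton: Colne–Pirton = 2.6
Total via Colne: 13.8 + 2.6 = 16.4 km.

16.4 km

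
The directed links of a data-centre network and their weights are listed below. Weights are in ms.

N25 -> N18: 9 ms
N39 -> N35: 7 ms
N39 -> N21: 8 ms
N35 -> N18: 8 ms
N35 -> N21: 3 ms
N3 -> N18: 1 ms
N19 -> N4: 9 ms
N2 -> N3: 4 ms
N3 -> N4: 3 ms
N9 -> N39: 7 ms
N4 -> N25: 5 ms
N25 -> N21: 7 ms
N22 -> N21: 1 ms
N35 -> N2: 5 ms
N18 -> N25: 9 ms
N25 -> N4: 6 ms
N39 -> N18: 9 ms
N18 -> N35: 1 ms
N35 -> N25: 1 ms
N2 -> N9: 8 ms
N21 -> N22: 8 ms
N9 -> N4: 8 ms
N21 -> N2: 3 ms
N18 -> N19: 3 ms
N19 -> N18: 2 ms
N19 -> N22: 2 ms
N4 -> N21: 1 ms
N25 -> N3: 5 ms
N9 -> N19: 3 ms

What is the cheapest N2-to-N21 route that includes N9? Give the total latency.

Best N2 to N9: N2–N9 costing 8
Shortest N9→N21: N9–N19–N22–N21 = 6
Total via N9: 8 + 6 = 14 ms.

14 ms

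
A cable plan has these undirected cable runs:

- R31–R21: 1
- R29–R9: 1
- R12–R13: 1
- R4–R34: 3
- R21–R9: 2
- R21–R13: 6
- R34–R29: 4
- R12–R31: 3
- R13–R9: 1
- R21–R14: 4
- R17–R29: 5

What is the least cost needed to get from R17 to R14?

12

Running Dijkstra from R17:
R17: 0
R29: 5  (via R17)
R9: 6  (via R29)
R13: 7  (via R9)
R21: 8  (via R9)
R12: 8  (via R13)
R31: 9  (via R21)
R34: 9  (via R29)
R14: 12  (via R21)
Shortest route: R17 → R29 → R9 → R21 → R14 = 12.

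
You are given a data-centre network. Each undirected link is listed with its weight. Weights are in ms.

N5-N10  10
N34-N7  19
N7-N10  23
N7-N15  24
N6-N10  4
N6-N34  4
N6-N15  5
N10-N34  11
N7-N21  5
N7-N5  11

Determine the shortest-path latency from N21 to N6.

28 ms

Enumerating some paths:
N21 - N7 - N5 - N10 - N6: 5+11+10+4 = 30
N21 - N7 - N34 - N6: 5+19+4 = 28
Cheapest is N21 - N7 - N34 - N6 at 28 ms.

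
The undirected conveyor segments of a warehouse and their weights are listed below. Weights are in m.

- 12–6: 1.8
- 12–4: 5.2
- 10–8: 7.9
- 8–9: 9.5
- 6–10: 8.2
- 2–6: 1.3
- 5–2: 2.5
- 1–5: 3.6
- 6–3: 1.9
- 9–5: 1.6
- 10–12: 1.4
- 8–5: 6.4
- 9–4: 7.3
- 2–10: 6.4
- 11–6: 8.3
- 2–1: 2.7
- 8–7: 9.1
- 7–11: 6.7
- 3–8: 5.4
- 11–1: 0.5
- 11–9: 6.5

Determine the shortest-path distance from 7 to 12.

13 m

Settle nodes by increasing distance from 7:
7: 0
11: 6.7  (via 7)
1: 7.2  (via 11)
8: 9.1  (via 7)
2: 9.9  (via 1)
5: 10.8  (via 1)
6: 11.2  (via 2)
9: 12.4  (via 5)
12: 13  (via 6)
Shortest route: 7–11–1–2–6–12 = 13 m.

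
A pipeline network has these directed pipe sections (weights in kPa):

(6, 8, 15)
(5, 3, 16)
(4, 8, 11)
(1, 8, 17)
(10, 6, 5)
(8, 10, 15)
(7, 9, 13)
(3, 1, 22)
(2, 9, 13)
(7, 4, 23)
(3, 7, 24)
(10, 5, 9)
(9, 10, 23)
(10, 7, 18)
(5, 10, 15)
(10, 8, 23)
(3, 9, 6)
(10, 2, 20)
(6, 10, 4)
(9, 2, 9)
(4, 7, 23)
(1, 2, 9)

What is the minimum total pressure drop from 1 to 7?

Running Dijkstra from 1:
1: 0
2: 9  (via 1)
8: 17  (via 1)
9: 22  (via 2)
10: 32  (via 8)
6: 37  (via 10)
5: 41  (via 10)
7: 50  (via 10)
Shortest route: 1–8–10–7 = 50 kPa.

50 kPa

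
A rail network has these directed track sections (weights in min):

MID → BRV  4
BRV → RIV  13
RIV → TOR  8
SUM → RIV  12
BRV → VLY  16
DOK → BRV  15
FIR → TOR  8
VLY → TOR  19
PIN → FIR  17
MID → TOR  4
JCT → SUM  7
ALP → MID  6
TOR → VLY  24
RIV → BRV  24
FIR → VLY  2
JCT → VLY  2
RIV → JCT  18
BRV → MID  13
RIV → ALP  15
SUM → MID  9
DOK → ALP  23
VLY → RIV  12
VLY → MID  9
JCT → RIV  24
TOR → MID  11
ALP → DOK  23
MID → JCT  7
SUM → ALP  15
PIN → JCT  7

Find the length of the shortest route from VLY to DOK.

50 min

Candidate routes:
VLY–RIV–ALP–DOK: 12+15+23 = 50
VLY–MID–BRV–RIV–ALP–DOK: 9+4+13+15+23 = 64
VLY–MID–JCT–SUM–ALP–DOK: 9+7+7+15+23 = 61
VLY–MID–JCT–SUM–RIV–ALP–DOK: 9+7+7+12+15+23 = 73
The minimum is 50 min via VLY–RIV–ALP–DOK.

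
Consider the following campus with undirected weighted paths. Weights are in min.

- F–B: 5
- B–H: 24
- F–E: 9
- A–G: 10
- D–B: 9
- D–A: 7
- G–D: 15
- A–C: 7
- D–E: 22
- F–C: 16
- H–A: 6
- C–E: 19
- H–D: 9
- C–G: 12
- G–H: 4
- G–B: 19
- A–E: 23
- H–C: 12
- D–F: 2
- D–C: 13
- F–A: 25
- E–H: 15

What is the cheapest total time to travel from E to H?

15 min

Enumerating some paths:
E → F → D → H: 9+2+9 = 20
E → H: 15 = 15
The minimum is 15 min via E → H.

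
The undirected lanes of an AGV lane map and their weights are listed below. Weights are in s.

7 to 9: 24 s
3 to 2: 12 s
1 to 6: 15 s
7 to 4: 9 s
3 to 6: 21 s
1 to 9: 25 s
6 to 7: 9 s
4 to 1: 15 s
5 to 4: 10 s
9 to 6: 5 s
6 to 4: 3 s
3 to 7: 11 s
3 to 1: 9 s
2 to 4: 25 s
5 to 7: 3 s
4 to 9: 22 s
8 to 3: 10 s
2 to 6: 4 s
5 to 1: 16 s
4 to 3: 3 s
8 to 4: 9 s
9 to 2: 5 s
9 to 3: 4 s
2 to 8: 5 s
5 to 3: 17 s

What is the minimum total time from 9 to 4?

Enumerating some paths:
9 - 2 - 6 - 4: 5+4+3 = 12
9 - 3 - 4: 4+3 = 7
9 - 6 - 4: 5+3 = 8
Cheapest is 9 - 3 - 4 at 7 s.

7 s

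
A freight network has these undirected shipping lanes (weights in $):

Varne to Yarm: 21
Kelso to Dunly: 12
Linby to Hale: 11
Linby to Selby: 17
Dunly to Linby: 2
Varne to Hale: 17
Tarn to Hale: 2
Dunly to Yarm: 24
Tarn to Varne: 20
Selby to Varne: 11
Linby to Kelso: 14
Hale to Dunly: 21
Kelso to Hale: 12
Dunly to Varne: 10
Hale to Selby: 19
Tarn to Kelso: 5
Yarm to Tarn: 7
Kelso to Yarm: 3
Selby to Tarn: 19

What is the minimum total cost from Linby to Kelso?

$14

Shortest distances from Linby:
Linby: 0
Dunly: 2  (via Linby)
Hale: 11  (via Linby)
Varne: 12  (via Dunly)
Tarn: 13  (via Hale)
Kelso: 14  (via Linby)
Shortest route: Linby → Kelso = $14.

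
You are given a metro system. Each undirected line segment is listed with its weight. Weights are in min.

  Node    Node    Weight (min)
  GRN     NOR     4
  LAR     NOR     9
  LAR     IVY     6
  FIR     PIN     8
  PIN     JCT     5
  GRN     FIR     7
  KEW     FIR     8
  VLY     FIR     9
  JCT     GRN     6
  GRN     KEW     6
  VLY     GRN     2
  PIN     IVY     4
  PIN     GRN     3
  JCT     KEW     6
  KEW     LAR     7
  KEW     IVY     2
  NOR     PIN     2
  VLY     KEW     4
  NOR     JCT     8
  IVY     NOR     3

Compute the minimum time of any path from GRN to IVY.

Running Dijkstra from GRN:
GRN: 0
VLY: 2  (via GRN)
PIN: 3  (via GRN)
NOR: 4  (via GRN)
KEW: 6  (via GRN)
JCT: 6  (via GRN)
IVY: 7  (via PIN)
Shortest route: GRN → PIN → IVY = 7 min.

7 min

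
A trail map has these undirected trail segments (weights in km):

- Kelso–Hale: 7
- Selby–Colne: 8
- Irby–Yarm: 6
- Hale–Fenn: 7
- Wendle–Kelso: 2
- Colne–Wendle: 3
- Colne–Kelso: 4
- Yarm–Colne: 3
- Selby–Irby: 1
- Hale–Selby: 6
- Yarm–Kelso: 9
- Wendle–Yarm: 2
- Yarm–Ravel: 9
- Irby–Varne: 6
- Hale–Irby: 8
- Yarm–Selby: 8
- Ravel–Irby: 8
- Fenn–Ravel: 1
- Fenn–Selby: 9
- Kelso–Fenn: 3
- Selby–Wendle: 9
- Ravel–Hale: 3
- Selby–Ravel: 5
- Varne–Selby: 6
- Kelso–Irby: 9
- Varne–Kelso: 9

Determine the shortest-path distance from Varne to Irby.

6 km

Compare a few routes:
Varne - Selby - Irby: 6+1 = 7
Varne - Irby: 6 = 6
Cheapest is Varne - Irby at 6 km.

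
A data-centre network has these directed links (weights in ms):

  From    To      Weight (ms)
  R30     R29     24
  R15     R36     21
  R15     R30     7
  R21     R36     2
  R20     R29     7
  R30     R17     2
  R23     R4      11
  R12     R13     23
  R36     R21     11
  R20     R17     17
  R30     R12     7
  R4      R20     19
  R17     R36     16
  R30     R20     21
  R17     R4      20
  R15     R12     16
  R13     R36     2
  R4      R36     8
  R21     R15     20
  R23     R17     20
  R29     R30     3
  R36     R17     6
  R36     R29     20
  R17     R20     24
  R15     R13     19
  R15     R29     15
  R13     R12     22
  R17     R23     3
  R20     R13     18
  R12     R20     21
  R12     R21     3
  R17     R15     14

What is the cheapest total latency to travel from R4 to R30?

Shortest distances from R4:
R4: 0
R36: 8  (via R4)
R17: 14  (via R36)
R23: 17  (via R17)
R20: 19  (via R4)
R21: 19  (via R36)
R29: 26  (via R20)
R15: 28  (via R17)
R30: 29  (via R29)
Shortest route: R4 → R20 → R29 → R30 = 29 ms.

29 ms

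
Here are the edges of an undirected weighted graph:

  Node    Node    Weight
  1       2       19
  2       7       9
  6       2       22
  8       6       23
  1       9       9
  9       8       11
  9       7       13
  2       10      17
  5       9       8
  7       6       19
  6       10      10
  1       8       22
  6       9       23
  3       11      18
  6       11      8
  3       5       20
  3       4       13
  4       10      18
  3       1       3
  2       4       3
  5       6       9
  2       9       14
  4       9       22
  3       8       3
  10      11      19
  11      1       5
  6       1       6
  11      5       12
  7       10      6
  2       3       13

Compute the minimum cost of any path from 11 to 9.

Compare a few routes:
11 - 1 - 9: 5+9 = 14
11 - 5 - 9: 12+8 = 20
11 - 6 - 1 - 9: 8+6+9 = 23
11 - 1 - 3 - 8 - 9: 5+3+3+11 = 22
Cheapest is 11 - 1 - 9 at 14.

14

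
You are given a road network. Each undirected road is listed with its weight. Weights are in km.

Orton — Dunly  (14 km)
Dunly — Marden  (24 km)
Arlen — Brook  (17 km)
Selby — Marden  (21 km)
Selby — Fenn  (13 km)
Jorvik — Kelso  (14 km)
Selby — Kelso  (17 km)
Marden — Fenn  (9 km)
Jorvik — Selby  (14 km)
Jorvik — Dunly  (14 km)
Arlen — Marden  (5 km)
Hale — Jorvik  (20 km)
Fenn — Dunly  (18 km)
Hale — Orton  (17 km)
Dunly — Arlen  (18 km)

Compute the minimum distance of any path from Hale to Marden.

54 km

Shortest distances from Hale:
Hale: 0
Orton: 17  (via Hale)
Jorvik: 20  (via Hale)
Dunly: 31  (via Orton)
Selby: 34  (via Jorvik)
Kelso: 34  (via Jorvik)
Fenn: 47  (via Selby)
Arlen: 49  (via Dunly)
Marden: 54  (via Arlen)
Shortest route: Hale–Orton–Dunly–Arlen–Marden = 54 km.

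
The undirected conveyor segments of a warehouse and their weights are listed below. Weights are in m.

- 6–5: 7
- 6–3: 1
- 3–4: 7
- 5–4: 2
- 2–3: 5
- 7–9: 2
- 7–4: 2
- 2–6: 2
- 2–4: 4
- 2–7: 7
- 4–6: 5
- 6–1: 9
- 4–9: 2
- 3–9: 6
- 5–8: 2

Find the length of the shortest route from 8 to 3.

Shortest distances from 8:
8: 0
5: 2  (via 8)
4: 4  (via 5)
7: 6  (via 4)
9: 6  (via 4)
2: 8  (via 4)
6: 9  (via 5)
3: 10  (via 6)
Shortest route: 8–5–6–3 = 10 m.

10 m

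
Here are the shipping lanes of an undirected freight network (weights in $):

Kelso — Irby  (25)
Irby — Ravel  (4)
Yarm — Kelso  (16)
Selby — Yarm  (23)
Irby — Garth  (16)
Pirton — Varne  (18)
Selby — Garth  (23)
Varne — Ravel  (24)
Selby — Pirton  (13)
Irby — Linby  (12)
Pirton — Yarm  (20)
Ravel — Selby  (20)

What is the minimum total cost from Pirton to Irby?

$37

Enumerating some paths:
Pirton–Selby–Garth–Irby: 13+23+16 = 52
Pirton–Selby–Ravel–Irby: 13+20+4 = 37
Pirton–Varne–Ravel–Irby: 18+24+4 = 46
Pirton–Yarm–Kelso–Irby: 20+16+25 = 61
Cheapest is Pirton–Selby–Ravel–Irby at $37.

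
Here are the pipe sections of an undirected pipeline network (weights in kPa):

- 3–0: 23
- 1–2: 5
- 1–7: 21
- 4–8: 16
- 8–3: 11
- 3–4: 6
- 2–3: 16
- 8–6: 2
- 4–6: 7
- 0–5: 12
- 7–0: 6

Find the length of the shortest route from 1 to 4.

Compare a few routes:
1 - 2 - 3 - 4: 5+16+6 = 27
1 - 2 - 3 - 8 - 6 - 4: 5+16+11+2+7 = 41
1 - 2 - 3 - 8 - 4: 5+16+11+16 = 48
Cheapest is 1 - 2 - 3 - 4 at 27 kPa.

27 kPa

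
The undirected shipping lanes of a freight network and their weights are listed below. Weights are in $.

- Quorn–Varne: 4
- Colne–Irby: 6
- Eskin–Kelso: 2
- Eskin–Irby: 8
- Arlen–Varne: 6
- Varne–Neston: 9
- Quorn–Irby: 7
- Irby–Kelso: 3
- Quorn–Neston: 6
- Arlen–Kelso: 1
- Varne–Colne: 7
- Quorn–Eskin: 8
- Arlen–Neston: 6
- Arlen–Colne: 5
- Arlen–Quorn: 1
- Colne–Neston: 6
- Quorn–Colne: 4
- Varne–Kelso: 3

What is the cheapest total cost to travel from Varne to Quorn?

$4

Shortest distances from Varne:
Varne: 0
Kelso: 3  (via Varne)
Quorn: 4  (via Varne)
Shortest route: Varne–Quorn = $4.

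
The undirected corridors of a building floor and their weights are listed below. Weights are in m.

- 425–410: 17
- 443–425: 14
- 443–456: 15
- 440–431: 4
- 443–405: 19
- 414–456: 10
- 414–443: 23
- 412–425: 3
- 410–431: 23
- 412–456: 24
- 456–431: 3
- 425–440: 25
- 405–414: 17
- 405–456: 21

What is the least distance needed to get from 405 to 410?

47 m

Compare a few routes:
405 - 414 - 456 - 431 - 410: 17+10+3+23 = 53
405 - 456 - 431 - 410: 21+3+23 = 47
405 - 443 - 425 - 410: 19+14+17 = 50
The minimum is 47 m via 405 - 456 - 431 - 410.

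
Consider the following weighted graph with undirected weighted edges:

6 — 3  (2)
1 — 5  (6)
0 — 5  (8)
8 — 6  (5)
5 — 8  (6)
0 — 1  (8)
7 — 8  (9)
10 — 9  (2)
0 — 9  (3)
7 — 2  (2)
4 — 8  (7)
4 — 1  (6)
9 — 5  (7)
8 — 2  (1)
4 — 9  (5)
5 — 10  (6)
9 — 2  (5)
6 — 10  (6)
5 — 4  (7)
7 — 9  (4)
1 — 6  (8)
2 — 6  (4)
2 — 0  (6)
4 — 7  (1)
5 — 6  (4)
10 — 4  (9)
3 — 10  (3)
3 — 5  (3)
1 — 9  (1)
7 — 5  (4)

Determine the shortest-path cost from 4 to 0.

8

Compare a few routes:
4–7–2–0: 1+2+6 = 9
4–9–0: 5+3 = 8
Cheapest is 4–9–0 at 8.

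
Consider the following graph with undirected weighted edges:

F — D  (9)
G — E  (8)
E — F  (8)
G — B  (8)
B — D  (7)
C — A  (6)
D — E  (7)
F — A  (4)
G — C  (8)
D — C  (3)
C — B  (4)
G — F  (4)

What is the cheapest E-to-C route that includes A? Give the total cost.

18

Best E to A: E → F → A costing 12
Best A to C: A → C costing 6
Total via A: 12 + 6 = 18.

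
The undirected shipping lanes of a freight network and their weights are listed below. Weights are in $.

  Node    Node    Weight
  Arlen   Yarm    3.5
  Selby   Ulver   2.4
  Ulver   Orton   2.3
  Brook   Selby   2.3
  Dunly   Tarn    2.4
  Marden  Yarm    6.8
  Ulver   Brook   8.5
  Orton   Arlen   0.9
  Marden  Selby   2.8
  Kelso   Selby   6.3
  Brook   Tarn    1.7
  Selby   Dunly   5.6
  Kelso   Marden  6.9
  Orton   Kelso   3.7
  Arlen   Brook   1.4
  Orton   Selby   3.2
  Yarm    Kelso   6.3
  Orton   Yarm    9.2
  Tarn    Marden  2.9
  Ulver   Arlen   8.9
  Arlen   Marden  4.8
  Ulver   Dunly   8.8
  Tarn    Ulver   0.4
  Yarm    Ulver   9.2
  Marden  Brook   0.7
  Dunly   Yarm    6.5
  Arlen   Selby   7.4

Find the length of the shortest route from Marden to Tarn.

$2.4

Compare a few routes:
Marden - Brook - Arlen - Orton - Ulver - Tarn: 0.7+1.4+0.9+2.3+0.4 = 5.7
Marden - Tarn: 2.9 = 2.9
Marden - Selby - Ulver - Tarn: 2.8+2.4+0.4 = 5.6
Marden - Brook - Tarn: 0.7+1.7 = 2.4
The minimum is $2.4 via Marden - Brook - Tarn.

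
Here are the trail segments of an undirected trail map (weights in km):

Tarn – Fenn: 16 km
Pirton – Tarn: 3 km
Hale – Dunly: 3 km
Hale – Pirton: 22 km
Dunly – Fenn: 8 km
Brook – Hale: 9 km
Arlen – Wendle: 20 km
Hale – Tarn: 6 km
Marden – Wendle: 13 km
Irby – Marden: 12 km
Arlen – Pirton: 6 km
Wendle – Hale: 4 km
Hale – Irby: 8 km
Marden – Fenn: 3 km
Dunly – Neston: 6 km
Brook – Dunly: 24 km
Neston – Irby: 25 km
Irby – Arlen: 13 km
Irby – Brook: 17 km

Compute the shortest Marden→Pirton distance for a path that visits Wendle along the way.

26 km

Shortest Marden→Wendle: Marden–Wendle = 13
Best Wendle to Pirton: Wendle–Hale–Tarn–Pirton costing 13
Total via Wendle: 13 + 13 = 26 km.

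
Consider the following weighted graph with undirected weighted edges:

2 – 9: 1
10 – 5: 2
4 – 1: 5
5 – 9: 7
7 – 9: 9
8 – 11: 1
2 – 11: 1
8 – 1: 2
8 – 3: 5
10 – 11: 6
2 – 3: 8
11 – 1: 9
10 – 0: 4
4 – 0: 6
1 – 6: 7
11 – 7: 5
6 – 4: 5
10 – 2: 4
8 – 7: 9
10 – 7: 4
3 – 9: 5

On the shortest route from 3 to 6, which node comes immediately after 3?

Candidate routes:
3 - 9 - 2 - 11 - 8 - 1 - 6: 5+1+1+1+2+7 = 17
3 - 8 - 1 - 6: 5+2+7 = 14
Cheapest is 3 - 8 - 1 - 6 at 14.
So from 3 the first move is to 8.

8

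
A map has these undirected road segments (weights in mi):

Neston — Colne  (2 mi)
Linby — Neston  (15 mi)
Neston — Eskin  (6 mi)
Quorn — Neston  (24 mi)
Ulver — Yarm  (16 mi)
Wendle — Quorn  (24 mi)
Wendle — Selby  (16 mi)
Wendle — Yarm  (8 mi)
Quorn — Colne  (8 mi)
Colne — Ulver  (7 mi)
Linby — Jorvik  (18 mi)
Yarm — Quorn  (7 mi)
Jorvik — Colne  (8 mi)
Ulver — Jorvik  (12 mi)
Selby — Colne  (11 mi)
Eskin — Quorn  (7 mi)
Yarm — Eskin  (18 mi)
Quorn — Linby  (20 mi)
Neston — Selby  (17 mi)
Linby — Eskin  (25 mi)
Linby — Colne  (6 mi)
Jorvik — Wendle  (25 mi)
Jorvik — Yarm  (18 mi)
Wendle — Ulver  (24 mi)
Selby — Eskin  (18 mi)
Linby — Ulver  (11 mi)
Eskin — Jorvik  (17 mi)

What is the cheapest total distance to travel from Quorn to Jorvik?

16 mi

Running Dijkstra from Quorn:
Quorn: 0
Eskin: 7  (via Quorn)
Yarm: 7  (via Quorn)
Colne: 8  (via Quorn)
Neston: 10  (via Colne)
Linby: 14  (via Colne)
Wendle: 15  (via Yarm)
Ulver: 15  (via Colne)
Jorvik: 16  (via Colne)
Shortest route: Quorn → Colne → Jorvik = 16 mi.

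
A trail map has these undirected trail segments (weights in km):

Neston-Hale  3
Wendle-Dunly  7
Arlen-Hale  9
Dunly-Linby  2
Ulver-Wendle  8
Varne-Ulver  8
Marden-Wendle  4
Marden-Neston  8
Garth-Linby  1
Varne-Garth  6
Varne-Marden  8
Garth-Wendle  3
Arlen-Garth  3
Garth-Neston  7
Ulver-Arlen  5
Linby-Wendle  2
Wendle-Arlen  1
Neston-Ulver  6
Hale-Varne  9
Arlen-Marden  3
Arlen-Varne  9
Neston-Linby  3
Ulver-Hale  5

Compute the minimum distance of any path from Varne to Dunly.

Shortest distances from Varne:
Varne: 0
Garth: 6  (via Varne)
Linby: 7  (via Garth)
Ulver: 8  (via Varne)
Marden: 8  (via Varne)
Dunly: 9  (via Linby)
Shortest route: Varne → Garth → Linby → Dunly = 9 km.

9 km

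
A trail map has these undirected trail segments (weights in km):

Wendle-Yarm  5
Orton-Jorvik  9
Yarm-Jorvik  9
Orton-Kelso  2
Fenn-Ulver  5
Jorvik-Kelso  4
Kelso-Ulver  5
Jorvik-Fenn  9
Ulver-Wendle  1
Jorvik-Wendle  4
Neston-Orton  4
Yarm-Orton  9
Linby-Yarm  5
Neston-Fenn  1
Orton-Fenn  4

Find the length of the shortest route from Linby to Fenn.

Candidate routes:
Linby–Yarm–Orton–Fenn: 5+9+4 = 18
Linby–Yarm–Wendle–Ulver–Fenn: 5+5+1+5 = 16
Linby–Yarm–Orton–Neston–Fenn: 5+9+4+1 = 19
Cheapest is Linby–Yarm–Wendle–Ulver–Fenn at 16 km.

16 km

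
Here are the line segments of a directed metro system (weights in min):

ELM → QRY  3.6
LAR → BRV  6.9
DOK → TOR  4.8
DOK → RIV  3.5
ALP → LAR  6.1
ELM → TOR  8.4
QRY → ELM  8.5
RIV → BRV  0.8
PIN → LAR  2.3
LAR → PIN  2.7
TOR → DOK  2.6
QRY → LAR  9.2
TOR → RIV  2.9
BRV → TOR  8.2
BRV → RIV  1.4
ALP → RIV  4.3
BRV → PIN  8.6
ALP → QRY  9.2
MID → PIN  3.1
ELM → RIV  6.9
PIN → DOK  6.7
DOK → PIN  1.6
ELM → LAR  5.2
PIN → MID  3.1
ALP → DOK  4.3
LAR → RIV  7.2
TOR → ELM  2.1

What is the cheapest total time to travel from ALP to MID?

9 min

Settle nodes by increasing distance from ALP:
ALP: 0
RIV: 4.3  (via ALP)
DOK: 4.3  (via ALP)
BRV: 5.1  (via RIV)
PIN: 5.9  (via DOK)
LAR: 6.1  (via ALP)
MID: 9  (via PIN)
Shortest route: ALP–DOK–PIN–MID = 9 min.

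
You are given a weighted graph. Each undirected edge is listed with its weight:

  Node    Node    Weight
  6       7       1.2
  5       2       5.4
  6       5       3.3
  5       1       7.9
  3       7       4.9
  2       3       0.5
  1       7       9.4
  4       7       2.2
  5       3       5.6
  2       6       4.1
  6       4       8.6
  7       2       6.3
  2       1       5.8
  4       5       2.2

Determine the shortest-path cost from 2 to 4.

Settle nodes by increasing distance from 2:
2: 0
3: 0.5  (via 2)
6: 4.1  (via 2)
7: 5.3  (via 6)
5: 5.4  (via 2)
1: 5.8  (via 2)
4: 7.5  (via 7)
Shortest route: 2 → 6 → 7 → 4 = 7.5.

7.5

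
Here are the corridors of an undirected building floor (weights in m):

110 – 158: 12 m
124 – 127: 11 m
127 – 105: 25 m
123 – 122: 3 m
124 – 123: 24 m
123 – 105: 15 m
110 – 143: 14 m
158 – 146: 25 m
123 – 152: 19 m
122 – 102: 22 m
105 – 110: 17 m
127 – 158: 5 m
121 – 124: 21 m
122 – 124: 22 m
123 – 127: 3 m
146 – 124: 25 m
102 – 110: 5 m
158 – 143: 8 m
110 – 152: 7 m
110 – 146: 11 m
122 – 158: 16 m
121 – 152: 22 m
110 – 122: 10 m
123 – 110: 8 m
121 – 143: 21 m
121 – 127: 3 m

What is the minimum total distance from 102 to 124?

Running Dijkstra from 102:
102: 0
110: 5  (via 102)
152: 12  (via 110)
123: 13  (via 110)
122: 15  (via 110)
127: 16  (via 123)
146: 16  (via 110)
158: 17  (via 110)
143: 19  (via 110)
121: 19  (via 127)
105: 22  (via 110)
124: 27  (via 127)
Shortest route: 102–110–123–127–124 = 27 m.

27 m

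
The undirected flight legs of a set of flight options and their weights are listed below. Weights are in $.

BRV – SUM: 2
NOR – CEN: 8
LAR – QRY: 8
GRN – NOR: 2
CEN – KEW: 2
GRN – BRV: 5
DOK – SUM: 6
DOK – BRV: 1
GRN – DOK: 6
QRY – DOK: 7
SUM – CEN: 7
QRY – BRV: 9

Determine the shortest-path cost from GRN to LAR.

$21

Shortest distances from GRN:
GRN: 0
NOR: 2  (via GRN)
BRV: 5  (via GRN)
DOK: 6  (via GRN)
SUM: 7  (via BRV)
CEN: 10  (via NOR)
KEW: 12  (via CEN)
QRY: 13  (via DOK)
LAR: 21  (via QRY)
Shortest route: GRN–DOK–QRY–LAR = $21.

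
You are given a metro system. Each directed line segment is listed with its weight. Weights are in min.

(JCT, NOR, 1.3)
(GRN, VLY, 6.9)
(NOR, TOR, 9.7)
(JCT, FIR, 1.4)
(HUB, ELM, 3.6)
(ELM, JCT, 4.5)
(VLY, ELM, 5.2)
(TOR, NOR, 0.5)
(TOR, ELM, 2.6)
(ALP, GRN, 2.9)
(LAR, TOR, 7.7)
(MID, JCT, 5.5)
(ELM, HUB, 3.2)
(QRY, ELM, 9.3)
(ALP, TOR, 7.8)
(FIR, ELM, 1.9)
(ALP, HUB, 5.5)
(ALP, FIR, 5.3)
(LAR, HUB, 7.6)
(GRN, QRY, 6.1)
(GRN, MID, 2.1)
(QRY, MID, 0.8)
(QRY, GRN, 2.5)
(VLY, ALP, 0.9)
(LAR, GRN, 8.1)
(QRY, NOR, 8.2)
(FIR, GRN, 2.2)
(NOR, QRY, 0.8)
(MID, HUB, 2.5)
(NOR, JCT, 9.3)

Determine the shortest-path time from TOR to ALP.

Candidate routes:
TOR → NOR → QRY → GRN → VLY → ALP: 0.5+0.8+2.5+6.9+0.9 = 11.6
TOR → NOR → QRY → MID → JCT → FIR → GRN → VLY → ALP: 0.5+0.8+0.8+5.5+1.4+2.2+6.9+0.9 = 19
TOR → ELM → JCT → FIR → GRN → VLY → ALP: 2.6+4.5+1.4+2.2+6.9+0.9 = 18.5
TOR → ELM → JCT → NOR → QRY → GRN → VLY → ALP: 2.6+4.5+1.3+0.8+2.5+6.9+0.9 = 19.5
The minimum is 11.6 min via TOR → NOR → QRY → GRN → VLY → ALP.

11.6 min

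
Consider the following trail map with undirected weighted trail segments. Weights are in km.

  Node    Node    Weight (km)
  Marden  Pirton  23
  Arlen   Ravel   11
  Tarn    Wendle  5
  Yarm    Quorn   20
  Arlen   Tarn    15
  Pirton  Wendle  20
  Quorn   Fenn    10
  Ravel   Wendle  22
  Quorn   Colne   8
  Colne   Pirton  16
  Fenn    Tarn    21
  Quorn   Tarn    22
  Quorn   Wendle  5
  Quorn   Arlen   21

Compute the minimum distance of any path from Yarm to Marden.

Settle nodes by increasing distance from Yarm:
Yarm: 0
Quorn: 20  (via Yarm)
Wendle: 25  (via Quorn)
Colne: 28  (via Quorn)
Fenn: 30  (via Quorn)
Tarn: 30  (via Wendle)
Arlen: 41  (via Quorn)
Pirton: 44  (via Colne)
Ravel: 47  (via Wendle)
Marden: 67  (via Pirton)
Shortest route: Yarm–Quorn–Colne–Pirton–Marden = 67 km.

67 km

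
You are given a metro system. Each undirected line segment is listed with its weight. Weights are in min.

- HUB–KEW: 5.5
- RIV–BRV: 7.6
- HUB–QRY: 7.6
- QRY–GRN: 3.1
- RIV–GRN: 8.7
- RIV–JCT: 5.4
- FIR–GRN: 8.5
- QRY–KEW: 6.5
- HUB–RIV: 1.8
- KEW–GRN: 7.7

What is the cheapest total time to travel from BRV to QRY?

17 min

Settle nodes by increasing distance from BRV:
BRV: 0
RIV: 7.6  (via BRV)
HUB: 9.4  (via RIV)
JCT: 13  (via RIV)
KEW: 14.9  (via HUB)
GRN: 16.3  (via RIV)
QRY: 17  (via HUB)
Shortest route: BRV → RIV → HUB → QRY = 17 min.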